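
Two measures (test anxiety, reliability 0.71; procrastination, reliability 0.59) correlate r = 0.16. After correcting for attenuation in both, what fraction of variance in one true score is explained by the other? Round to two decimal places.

0.06

Disattenuated r = 0.16 / √(0.71 × 0.59) = 0.16 / 0.6472 = 0.2472.
Shared true-score variance = 0.2472² = 0.0611 ≈ 0.06.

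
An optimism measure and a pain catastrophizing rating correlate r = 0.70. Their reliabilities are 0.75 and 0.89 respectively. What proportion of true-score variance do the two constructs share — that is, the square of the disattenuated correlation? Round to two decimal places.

Disattenuated r = 0.70 / √(0.75 × 0.89) = 0.70 / 0.8170 = 0.8568.
Shared true-score variance = 0.8568² = 0.7341 ≈ 0.73.

0.73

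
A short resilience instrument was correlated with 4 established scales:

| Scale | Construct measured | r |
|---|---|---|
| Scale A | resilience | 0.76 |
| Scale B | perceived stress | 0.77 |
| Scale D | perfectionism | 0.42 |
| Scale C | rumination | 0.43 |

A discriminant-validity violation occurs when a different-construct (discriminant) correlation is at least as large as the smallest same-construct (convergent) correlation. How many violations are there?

Convergent (same construct = resilience): Scale A.
Smallest convergent = 0.76. Discriminant values: 0.77, 0.42, 0.43; count ≥ 0.76 → 1.

1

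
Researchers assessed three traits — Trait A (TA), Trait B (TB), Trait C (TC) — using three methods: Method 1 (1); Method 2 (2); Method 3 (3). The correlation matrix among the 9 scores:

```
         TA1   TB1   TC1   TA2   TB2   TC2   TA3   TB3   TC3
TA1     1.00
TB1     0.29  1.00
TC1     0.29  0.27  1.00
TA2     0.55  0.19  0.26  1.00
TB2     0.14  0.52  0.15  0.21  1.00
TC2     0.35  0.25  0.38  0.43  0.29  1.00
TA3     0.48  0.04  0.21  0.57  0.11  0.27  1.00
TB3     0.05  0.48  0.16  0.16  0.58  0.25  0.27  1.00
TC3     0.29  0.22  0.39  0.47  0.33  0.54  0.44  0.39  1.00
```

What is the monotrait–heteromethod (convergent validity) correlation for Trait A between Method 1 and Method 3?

Same trait (TA), different methods: r(TA1, TA3) = 0.48.

0.48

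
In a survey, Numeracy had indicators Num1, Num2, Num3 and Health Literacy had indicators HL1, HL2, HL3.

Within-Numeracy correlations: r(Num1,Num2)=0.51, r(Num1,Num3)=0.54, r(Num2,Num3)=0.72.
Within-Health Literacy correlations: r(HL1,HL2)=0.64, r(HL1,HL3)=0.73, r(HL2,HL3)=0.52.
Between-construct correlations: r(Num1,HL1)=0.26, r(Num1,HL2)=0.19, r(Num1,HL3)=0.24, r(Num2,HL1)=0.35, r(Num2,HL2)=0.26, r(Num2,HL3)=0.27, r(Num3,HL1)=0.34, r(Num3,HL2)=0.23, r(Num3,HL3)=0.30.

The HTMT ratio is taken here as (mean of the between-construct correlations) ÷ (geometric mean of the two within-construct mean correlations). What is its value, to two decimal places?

0.44

Mean between = 2.44/9 = 0.2711.
Mean within-Num = 1.77/3 = 0.5900; mean within-HL = 1.89/3 = 0.6300.
Geometric mean = √(0.5900 × 0.6300) = 0.6097.
HTMT = 0.2711 / 0.6097 = 0.44.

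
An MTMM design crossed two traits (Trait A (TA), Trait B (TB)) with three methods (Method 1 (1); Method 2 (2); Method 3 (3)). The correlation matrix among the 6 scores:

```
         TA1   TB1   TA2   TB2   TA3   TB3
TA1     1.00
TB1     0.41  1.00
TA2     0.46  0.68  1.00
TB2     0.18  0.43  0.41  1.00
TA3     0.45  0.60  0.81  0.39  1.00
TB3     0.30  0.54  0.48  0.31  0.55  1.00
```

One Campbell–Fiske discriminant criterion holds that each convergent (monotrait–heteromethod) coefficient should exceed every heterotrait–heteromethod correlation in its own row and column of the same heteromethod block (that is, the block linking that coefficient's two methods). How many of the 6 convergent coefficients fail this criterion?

5

Checking each validity diagonal entry against its comparison values:
TA (methods 1·2): 0.46 vs {0.18, 0.68} → fail.
TA (methods 1·3): 0.45 vs {0.30, 0.60} → fail.
TA (methods 2·3): 0.81 vs {0.48, 0.39} → pass.
TB (methods 1·2): 0.43 vs {0.68, 0.18} → fail.
TB (methods 1·3): 0.54 vs {0.60, 0.30} → fail.
TB (methods 2·3): 0.31 vs {0.39, 0.48} → fail.
5 of 6 fail.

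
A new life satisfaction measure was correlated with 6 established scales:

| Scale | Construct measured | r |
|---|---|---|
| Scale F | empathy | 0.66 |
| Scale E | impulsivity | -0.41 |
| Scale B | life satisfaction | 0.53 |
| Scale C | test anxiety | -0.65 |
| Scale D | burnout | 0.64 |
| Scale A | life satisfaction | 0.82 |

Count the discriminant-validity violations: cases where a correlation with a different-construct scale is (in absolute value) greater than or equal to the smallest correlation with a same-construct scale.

Convergent (same construct = life satisfaction): Scale B, Scale A.
Smallest convergent = 0.53. Discriminant |r|: 0.66, 0.41, 0.65, 0.64; count ≥ 0.53 → 3.

3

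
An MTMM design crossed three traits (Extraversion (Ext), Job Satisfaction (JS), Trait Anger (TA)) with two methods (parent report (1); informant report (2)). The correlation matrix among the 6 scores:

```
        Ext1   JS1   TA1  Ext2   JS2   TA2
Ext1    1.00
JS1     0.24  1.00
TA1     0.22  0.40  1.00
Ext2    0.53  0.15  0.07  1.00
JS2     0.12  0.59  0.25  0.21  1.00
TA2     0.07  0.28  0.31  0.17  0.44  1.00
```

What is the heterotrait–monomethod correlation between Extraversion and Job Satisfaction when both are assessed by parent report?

0.24

Different traits, same method: r(Ext1, JS1) = 0.24.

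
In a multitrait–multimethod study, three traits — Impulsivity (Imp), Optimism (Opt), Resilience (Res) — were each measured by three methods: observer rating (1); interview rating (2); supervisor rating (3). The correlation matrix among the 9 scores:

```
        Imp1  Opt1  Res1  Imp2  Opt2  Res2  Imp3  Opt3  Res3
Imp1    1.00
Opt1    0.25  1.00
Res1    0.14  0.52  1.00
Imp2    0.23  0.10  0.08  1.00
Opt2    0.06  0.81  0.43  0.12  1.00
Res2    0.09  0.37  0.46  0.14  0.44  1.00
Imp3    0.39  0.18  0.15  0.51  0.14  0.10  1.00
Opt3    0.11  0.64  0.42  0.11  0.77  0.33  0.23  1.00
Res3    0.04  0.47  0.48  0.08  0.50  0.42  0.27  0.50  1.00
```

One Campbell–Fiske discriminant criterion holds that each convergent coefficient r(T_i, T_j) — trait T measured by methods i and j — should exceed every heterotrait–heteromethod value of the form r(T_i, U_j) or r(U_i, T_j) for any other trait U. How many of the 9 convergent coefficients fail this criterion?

1

Convergent coefficients and their comparison sets:
Imp (methods 1·2): 0.23 vs {0.06, 0.10, 0.09, 0.08} → pass.
Imp (methods 1·3): 0.39 vs {0.11, 0.18, 0.04, 0.15} → pass.
Imp (methods 2·3): 0.51 vs {0.11, 0.14, 0.08, 0.10} → pass.
Opt (methods 1·2): 0.81 vs {0.10, 0.06, 0.37, 0.43} → pass.
Opt (methods 1·3): 0.64 vs {0.18, 0.11, 0.47, 0.42} → pass.
Opt (methods 2·3): 0.77 vs {0.14, 0.11, 0.50, 0.33} → pass.
Res (methods 1·2): 0.46 vs {0.08, 0.09, 0.43, 0.37} → pass.
Res (methods 1·3): 0.48 vs {0.15, 0.04, 0.42, 0.47} → pass.
Res (methods 2·3): 0.42 vs {0.10, 0.08, 0.33, 0.50} → fail.
1 of 9 fail.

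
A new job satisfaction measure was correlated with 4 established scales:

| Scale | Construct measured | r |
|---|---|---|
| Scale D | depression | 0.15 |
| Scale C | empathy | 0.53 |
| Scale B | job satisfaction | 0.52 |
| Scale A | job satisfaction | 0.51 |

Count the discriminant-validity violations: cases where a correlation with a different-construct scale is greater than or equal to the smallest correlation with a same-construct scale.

1

Convergent (same construct = job satisfaction): Scale B, Scale A.
Smallest convergent = 0.51. Discriminant values: 0.15, 0.53; count ≥ 0.51 → 1.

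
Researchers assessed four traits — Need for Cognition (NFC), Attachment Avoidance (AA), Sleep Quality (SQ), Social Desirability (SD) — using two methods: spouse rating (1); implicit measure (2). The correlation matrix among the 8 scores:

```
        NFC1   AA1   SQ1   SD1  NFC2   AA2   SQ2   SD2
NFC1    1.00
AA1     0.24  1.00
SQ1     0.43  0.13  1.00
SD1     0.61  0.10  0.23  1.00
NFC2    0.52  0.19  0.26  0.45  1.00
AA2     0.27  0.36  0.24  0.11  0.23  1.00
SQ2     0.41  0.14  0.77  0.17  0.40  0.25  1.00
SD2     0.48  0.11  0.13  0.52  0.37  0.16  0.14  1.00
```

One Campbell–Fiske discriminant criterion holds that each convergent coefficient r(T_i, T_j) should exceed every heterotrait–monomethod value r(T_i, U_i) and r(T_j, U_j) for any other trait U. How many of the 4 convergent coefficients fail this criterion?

Convergent coefficients and their comparison sets:
NFC (methods 1·2): 0.52 vs {0.24, 0.23, 0.43, 0.40, 0.61, 0.37} → fail.
AA (methods 1·2): 0.36 vs {0.24, 0.23, 0.13, 0.25, 0.10, 0.16} → pass.
SQ (methods 1·2): 0.77 vs {0.43, 0.40, 0.13, 0.25, 0.23, 0.14} → pass.
SD (methods 1·2): 0.52 vs {0.61, 0.37, 0.10, 0.16, 0.23, 0.14} → fail.
2 of 4 fail.

2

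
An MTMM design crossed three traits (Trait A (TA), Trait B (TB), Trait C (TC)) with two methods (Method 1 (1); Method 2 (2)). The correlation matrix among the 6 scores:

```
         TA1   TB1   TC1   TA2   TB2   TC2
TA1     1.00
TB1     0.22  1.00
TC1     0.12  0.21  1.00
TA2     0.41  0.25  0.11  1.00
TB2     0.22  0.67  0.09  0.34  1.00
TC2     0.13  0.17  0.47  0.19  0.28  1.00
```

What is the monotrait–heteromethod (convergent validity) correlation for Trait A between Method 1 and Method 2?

0.41

Same trait (TA), different methods: r(TA1, TA2) = 0.41.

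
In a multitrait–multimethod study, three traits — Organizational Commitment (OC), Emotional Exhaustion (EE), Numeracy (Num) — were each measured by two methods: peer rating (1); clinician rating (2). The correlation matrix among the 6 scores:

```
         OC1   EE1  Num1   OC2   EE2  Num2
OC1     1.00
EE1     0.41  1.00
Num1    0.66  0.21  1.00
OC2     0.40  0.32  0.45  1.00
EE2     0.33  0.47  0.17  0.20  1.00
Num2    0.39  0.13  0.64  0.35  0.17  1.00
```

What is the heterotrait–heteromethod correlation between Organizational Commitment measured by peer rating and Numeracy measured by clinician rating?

0.39

Different traits and methods: r(OC1, Num2) = 0.39.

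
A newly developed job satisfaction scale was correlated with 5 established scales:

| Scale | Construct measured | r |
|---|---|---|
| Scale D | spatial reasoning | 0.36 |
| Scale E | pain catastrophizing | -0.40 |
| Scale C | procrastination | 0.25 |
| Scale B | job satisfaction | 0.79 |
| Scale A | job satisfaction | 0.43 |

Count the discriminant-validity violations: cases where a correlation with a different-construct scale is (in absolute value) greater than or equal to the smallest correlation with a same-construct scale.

0

Convergent (same construct = job satisfaction): Scale B, Scale A.
Smallest convergent = 0.43. Discriminant |r|: 0.36, 0.40, 0.25; count ≥ 0.43 → 0.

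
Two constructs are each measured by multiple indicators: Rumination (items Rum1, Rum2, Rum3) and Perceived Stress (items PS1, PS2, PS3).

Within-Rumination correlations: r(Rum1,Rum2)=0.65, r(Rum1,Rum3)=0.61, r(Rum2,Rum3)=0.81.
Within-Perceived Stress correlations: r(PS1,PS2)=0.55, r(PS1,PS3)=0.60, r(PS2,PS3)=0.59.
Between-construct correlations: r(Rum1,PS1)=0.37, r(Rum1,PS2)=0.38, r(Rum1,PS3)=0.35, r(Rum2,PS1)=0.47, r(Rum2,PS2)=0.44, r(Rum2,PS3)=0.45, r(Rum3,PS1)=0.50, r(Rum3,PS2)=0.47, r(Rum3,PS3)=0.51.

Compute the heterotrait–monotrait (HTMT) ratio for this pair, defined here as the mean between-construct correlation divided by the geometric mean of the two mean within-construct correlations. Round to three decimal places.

Between-construct mean = 3.94/9 = 0.4378.
Mean within-Rum = 2.07/3 = 0.6900; mean within-PS = 1.74/3 = 0.5800.
Geometric mean = √(0.6900 × 0.5800) = 0.6326.
HTMT = 0.4378 / 0.6326 = 0.692.

0.692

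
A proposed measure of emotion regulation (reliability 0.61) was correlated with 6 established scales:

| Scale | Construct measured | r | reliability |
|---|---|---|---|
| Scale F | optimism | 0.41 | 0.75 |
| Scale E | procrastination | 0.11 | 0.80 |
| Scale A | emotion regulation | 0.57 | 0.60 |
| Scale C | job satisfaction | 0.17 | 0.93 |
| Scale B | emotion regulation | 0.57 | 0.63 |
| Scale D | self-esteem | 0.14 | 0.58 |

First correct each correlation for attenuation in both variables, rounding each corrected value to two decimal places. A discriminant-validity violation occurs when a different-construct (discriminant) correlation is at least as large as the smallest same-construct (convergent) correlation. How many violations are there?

0

Disattenuated r (r / √(r_scale · r_new)):
  Scale F (disc): 0.41 / √(0.75·0.61) = 0.61
  Scale E (disc): 0.11 / √(0.80·0.61) = 0.16
  Scale A (conv): 0.57 / √(0.60·0.61) = 0.94
  Scale C (disc): 0.17 / √(0.93·0.61) = 0.23
  Scale B (conv): 0.57 / √(0.63·0.61) = 0.92
  Scale D (disc): 0.14 / √(0.58·0.61) = 0.24
Smallest convergent = 0.92. Discriminant values: 0.61, 0.16, 0.23, 0.24; count ≥ 0.92 → 0.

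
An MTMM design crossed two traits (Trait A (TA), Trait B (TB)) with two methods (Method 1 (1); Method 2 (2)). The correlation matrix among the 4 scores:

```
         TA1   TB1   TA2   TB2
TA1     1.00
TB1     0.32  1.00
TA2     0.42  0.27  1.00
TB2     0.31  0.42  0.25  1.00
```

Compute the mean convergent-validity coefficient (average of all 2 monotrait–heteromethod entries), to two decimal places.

Convergent values: 0.42, 0.42; mean = 0.84/2 = 0.42.

0.42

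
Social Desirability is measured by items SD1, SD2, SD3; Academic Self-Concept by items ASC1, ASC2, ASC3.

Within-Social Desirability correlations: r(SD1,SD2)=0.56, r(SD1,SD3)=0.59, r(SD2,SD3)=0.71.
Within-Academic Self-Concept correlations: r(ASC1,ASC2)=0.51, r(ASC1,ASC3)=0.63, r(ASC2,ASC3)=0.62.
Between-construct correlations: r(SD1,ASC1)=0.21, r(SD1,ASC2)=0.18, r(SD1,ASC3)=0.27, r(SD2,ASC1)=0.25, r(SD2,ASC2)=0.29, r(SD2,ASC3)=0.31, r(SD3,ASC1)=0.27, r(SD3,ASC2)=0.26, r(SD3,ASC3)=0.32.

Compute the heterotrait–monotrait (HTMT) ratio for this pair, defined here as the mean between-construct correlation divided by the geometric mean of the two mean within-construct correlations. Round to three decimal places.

Mean heterotrait r = 2.36/9 = 0.2622.
Mean within-SD = 1.86/3 = 0.6200; mean within-ASC = 1.76/3 = 0.5867.
Geometric mean = √(0.6200 × 0.5867) = 0.6031.
HTMT = 0.2622 / 0.6031 = 0.435.

0.435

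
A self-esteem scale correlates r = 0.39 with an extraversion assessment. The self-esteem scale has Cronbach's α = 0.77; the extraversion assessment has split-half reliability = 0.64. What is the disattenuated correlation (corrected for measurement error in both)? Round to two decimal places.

r_true = r_obs / √(r_xx · r_yy) = 0.39 / √(0.77 × 0.64) = 0.39 / √0.4928 = 0.39 / 0.7020 ≈ 0.56.

0.56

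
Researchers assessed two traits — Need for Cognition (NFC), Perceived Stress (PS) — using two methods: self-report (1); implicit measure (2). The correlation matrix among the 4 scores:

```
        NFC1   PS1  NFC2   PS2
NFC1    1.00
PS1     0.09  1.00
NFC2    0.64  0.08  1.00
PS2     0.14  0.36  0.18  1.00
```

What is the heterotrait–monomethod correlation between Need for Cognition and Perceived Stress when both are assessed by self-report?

0.09

Different traits, same method: r(NFC1, PS1) = 0.09.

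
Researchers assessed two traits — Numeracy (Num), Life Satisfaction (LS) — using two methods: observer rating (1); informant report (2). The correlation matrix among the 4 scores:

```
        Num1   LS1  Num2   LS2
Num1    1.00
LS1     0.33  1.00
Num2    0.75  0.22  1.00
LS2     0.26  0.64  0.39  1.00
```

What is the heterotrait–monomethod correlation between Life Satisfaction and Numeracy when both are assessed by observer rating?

0.33

Different traits, same method: r(LS1, Num1) = 0.33.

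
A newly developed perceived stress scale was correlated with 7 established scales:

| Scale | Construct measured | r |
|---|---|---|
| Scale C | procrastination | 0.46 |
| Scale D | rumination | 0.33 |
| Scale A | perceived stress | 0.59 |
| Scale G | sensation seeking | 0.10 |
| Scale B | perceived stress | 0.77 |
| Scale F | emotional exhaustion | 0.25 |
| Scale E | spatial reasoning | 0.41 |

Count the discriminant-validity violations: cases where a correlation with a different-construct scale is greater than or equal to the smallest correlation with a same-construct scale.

Convergent (same construct = perceived stress): Scale A, Scale B.
Smallest convergent = 0.59. Discriminant values: 0.46, 0.33, 0.10, 0.25, 0.41; count ≥ 0.59 → 0.

0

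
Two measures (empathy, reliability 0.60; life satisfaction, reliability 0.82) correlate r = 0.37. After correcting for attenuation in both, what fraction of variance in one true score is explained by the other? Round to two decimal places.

0.28

Disattenuated r = 0.37 / √(0.60 × 0.82) = 0.37 / 0.7014 = 0.5275.
Shared true-score variance = 0.5275² = 0.2783 ≈ 0.28.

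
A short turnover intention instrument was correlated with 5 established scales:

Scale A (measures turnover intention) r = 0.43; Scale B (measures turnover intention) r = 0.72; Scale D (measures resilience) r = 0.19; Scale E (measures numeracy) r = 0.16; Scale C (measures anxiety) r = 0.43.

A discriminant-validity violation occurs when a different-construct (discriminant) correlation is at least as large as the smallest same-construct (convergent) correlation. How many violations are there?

Convergent (same construct = turnover intention): Scale A, Scale B.
Smallest convergent = 0.43. Discriminant values: 0.19, 0.16, 0.43; count ≥ 0.43 → 1.

1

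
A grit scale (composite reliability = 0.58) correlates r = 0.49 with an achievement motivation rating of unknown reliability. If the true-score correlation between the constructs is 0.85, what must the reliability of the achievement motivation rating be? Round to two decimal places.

0.57

r_true = r_obs / √(r_xx · r_yy) ⇒ 0.85 = 0.49 / √(0.58 · r_yy).
√(0.58 · r_yy) = 0.49 / 0.85 = 0.5765; 0.58 · r_yy = 0.3324; r_yy = 0.3324 / 0.58 ≈ 0.57.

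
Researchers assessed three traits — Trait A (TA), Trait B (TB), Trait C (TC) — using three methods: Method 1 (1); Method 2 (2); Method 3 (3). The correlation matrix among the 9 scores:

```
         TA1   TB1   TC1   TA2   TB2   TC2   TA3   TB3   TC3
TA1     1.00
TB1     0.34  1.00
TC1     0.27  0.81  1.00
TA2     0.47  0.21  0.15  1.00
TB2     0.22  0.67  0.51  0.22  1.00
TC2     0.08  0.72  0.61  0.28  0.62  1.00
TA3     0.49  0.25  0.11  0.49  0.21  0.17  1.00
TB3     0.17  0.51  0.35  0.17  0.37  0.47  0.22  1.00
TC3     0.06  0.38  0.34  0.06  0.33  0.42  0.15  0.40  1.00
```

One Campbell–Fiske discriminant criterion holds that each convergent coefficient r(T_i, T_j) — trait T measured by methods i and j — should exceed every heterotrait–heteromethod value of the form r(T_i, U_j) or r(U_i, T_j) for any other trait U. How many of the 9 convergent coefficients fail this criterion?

Checking each validity diagonal entry against its comparison values:
TA (methods 1·2): 0.47 vs {0.22, 0.21, 0.08, 0.15} → pass.
TA (methods 1·3): 0.49 vs {0.17, 0.25, 0.06, 0.11} → pass.
TA (methods 2·3): 0.49 vs {0.17, 0.21, 0.06, 0.17} → pass.
TB (methods 1·2): 0.67 vs {0.21, 0.22, 0.72, 0.51} → fail.
TB (methods 1·3): 0.51 vs {0.25, 0.17, 0.38, 0.35} → pass.
TB (methods 2·3): 0.37 vs {0.21, 0.17, 0.33, 0.47} → fail.
TC (methods 1·2): 0.61 vs {0.15, 0.08, 0.51, 0.72} → fail.
TC (methods 1·3): 0.34 vs {0.11, 0.06, 0.35, 0.38} → fail.
TC (methods 2·3): 0.42 vs {0.17, 0.06, 0.47, 0.33} → fail.
5 of 9 fail.

5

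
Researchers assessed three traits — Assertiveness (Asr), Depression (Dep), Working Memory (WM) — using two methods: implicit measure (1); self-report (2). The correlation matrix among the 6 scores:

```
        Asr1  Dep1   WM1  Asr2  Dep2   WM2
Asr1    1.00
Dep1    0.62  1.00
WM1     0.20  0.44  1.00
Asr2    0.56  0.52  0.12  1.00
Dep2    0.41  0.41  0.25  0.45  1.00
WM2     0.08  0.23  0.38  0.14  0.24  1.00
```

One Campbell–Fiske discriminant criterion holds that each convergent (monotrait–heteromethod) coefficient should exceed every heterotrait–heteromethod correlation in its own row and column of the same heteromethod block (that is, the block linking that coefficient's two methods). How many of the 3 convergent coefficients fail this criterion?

1

Each convergent coefficient versus the relevant comparison correlations:
Asr (methods 1·2): 0.56 vs {0.41, 0.52, 0.08, 0.12} → pass.
Dep (methods 1·2): 0.41 vs {0.52, 0.41, 0.23, 0.25} → fail.
WM (methods 1·2): 0.38 vs {0.12, 0.08, 0.25, 0.23} → pass.
1 of 3 fail.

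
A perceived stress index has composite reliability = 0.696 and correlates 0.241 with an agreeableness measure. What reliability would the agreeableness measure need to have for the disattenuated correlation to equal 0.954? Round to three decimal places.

r_true = r_obs / √(r_xx · r_yy) ⇒ 0.954 = 0.241 / √(0.696 · r_yy).
√(0.696 · r_yy) = 0.241 / 0.954 = 0.2526; 0.696 · r_yy = 0.0638; r_yy = 0.0638 / 0.696 ≈ 0.092.

0.092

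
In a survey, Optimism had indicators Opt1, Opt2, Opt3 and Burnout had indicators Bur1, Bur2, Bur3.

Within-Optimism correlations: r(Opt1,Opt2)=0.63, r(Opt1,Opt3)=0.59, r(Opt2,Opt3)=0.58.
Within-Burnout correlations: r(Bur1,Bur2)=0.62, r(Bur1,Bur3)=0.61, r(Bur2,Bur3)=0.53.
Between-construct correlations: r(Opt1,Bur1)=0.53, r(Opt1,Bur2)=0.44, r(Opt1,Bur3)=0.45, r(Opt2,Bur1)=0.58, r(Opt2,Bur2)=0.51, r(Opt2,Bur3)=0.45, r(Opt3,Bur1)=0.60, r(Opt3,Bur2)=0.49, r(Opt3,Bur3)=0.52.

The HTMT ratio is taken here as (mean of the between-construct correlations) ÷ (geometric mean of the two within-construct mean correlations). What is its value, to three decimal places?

Mean between = 4.57/9 = 0.5078.
Mean within-Opt = 1.80/3 = 0.6000; mean within-Bur = 1.76/3 = 0.5867.
Geometric mean = √(0.6000 × 0.5867) = 0.5933.
HTMT = 0.5078 / 0.5933 = 0.856.

0.856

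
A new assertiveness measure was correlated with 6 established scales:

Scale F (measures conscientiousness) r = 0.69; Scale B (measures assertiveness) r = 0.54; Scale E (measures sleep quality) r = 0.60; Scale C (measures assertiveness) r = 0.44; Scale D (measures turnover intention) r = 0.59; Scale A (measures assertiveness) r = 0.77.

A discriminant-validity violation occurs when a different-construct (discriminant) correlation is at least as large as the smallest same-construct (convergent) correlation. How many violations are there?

3

Convergent (same construct = assertiveness): Scale B, Scale C, Scale A.
Smallest convergent = 0.44. Discriminant values: 0.69, 0.60, 0.59; count ≥ 0.44 → 3.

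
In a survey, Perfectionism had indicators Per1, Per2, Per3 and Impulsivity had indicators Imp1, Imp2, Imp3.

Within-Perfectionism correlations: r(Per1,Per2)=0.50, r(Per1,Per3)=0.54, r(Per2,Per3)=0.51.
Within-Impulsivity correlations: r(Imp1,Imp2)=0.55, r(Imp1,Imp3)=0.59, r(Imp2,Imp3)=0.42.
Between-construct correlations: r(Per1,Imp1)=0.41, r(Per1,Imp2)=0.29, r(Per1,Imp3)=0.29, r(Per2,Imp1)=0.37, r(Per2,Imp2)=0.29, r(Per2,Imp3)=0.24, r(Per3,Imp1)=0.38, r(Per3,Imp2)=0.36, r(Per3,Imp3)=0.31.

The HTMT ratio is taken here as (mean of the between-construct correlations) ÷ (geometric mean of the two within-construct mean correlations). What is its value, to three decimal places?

0.630

Mean heterotrait r = 2.94/9 = 0.3267.
Mean within-Per = 1.55/3 = 0.5167; mean within-Imp = 1.56/3 = 0.5200.
Geometric mean = √(0.5167 × 0.5200) = 0.5183.
HTMT = 0.3267 / 0.5183 = 0.630.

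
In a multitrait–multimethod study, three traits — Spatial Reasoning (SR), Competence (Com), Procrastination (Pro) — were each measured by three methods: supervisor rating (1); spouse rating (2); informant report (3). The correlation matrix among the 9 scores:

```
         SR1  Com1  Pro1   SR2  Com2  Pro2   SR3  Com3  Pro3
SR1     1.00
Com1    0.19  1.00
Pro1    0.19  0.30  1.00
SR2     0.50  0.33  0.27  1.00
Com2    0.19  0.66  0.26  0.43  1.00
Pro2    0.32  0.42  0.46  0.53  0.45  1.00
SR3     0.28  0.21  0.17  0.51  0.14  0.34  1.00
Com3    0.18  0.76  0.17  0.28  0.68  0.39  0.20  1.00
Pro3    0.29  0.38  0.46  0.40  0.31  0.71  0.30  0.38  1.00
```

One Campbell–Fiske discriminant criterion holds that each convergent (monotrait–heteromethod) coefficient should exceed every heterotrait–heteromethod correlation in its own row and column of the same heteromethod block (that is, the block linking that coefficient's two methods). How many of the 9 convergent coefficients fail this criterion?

Convergent coefficients and their comparison sets:
SR (methods 1·2): 0.50 vs {0.19, 0.33, 0.32, 0.27} → pass.
SR (methods 1·3): 0.28 vs {0.18, 0.21, 0.29, 0.17} → fail.
SR (methods 2·3): 0.51 vs {0.28, 0.14, 0.40, 0.34} → pass.
Com (methods 1·2): 0.66 vs {0.33, 0.19, 0.42, 0.26} → pass.
Com (methods 1·3): 0.76 vs {0.21, 0.18, 0.38, 0.17} → pass.
Com (methods 2·3): 0.68 vs {0.14, 0.28, 0.31, 0.39} → pass.
Pro (methods 1·2): 0.46 vs {0.27, 0.32, 0.26, 0.42} → pass.
Pro (methods 1·3): 0.46 vs {0.17, 0.29, 0.17, 0.38} → pass.
Pro (methods 2·3): 0.71 vs {0.34, 0.40, 0.39, 0.31} → pass.
1 of 9 fail.

1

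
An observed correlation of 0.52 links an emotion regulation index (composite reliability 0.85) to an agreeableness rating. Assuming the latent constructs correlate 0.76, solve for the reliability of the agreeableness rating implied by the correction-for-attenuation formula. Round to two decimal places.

0.55

r_true = r_obs / √(r_xx · r_yy) ⇒ 0.76 = 0.52 / √(0.85 · r_yy).
√(0.85 · r_yy) = 0.52 / 0.76 = 0.6842; 0.85 · r_yy = 0.4681; r_yy = 0.4681 / 0.85 ≈ 0.55.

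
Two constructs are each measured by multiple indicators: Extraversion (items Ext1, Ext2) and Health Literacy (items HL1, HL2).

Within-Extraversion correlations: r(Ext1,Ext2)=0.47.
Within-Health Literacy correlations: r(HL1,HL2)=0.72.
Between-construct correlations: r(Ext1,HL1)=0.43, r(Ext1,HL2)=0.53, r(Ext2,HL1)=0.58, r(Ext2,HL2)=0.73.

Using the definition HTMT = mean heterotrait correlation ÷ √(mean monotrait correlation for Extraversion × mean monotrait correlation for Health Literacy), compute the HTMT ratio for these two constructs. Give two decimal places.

Mean between = 2.27/4 = 0.5675.
Mean within-Ext = 0.47/1 = 0.4700; mean within-HL = 0.72/1 = 0.7200.
Geometric mean = √(0.4700 × 0.7200) = 0.5817.
HTMT = 0.5675 / 0.5817 = 0.98.

0.98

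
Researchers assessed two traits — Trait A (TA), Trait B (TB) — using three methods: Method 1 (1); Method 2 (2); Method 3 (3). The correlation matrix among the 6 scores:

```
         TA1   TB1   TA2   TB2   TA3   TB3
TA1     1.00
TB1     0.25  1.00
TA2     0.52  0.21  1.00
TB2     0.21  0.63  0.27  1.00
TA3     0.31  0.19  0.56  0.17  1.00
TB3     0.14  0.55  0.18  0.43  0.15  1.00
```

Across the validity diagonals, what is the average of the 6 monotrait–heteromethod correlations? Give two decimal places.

0.50

Convergent values: 0.52, 0.31, 0.56, 0.63, 0.55, 0.43; mean = 3.00/6 = 0.50.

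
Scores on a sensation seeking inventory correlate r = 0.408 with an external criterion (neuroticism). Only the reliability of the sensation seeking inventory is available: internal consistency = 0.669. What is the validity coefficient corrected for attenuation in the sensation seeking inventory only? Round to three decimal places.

0.499

Single correction: r_c = r_obs / √r_xx = 0.408 / √0.669 = 0.408 / 0.8179 ≈ 0.499.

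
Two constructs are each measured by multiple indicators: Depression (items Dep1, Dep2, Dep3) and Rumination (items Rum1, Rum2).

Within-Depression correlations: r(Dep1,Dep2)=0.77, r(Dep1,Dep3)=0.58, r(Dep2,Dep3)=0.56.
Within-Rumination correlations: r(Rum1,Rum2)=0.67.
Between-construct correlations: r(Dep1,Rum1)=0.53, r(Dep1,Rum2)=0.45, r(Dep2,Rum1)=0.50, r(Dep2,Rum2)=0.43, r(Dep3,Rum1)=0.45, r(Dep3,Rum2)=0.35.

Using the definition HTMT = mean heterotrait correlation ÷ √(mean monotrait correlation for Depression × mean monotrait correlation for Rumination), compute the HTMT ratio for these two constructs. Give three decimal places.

0.692

Mean between = 2.71/6 = 0.4517.
Mean within-Dep = 1.91/3 = 0.6367; mean within-Rum = 0.67/1 = 0.6700.
Geometric mean = √(0.6367 × 0.6700) = 0.6531.
HTMT = 0.4517 / 0.6531 = 0.692.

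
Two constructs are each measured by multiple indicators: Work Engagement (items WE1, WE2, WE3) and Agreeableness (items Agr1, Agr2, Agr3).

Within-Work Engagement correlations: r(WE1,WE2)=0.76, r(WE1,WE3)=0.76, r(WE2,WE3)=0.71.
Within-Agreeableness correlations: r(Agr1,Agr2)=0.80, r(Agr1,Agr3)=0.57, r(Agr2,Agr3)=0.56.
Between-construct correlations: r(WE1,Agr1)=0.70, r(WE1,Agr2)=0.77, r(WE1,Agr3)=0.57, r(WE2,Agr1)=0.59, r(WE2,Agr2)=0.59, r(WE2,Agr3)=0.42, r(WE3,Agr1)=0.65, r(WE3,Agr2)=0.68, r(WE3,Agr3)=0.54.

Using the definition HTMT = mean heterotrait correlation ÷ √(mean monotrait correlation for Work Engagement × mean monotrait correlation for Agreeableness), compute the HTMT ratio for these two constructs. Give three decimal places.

Mean between = 5.51/9 = 0.6122.
Mean within-WE = 2.23/3 = 0.7433; mean within-Agr = 1.93/3 = 0.6433.
Geometric mean = √(0.7433 × 0.6433) = 0.6915.
HTMT = 0.6122 / 0.6915 = 0.885.

0.885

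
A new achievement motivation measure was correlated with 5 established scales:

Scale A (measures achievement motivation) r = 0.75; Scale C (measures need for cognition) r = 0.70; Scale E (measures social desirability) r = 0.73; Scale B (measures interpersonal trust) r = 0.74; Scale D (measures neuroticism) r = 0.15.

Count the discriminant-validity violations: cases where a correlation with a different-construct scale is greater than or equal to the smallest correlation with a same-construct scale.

Convergent (same construct = achievement motivation): Scale A.
Smallest convergent = 0.75. Discriminant values: 0.70, 0.73, 0.74, 0.15; count ≥ 0.75 → 0.

0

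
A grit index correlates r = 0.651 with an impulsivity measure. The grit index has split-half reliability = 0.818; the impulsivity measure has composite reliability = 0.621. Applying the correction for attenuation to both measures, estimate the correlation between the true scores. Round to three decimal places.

0.913

r_true = r_obs / √(r_xx · r_yy) = 0.651 / √(0.818 × 0.621) = 0.651 / √0.507978 = 0.651 / 0.7127 ≈ 0.913.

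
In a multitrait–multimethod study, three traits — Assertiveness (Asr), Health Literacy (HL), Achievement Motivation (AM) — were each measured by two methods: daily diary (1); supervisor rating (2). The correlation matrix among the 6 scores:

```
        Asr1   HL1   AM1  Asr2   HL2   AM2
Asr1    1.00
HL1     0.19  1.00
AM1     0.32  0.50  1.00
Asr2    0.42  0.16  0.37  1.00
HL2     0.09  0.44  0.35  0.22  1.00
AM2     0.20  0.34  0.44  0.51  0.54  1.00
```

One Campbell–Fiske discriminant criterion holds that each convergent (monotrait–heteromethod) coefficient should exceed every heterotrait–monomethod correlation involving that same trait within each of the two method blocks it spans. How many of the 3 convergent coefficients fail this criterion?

Checking each validity diagonal entry against its comparison values:
Asr (methods 1·2): 0.42 vs {0.19, 0.22, 0.32, 0.51} → fail.
HL (methods 1·2): 0.44 vs {0.19, 0.22, 0.50, 0.54} → fail.
AM (methods 1·2): 0.44 vs {0.32, 0.51, 0.50, 0.54} → fail.
3 of 3 fail.

3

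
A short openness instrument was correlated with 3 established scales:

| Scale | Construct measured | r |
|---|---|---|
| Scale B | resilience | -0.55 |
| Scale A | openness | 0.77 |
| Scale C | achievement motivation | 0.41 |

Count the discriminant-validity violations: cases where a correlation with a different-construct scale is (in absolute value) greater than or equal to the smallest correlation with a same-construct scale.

0

Convergent (same construct = openness): Scale A.
Smallest convergent = 0.77. Discriminant |r|: 0.55, 0.41; count ≥ 0.77 → 0.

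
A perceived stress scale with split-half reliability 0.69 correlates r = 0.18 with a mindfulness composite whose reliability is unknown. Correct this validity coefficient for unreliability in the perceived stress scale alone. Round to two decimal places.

Single correction: r_c = r_obs / √r_xx = 0.18 / √0.69 = 0.18 / 0.8307 ≈ 0.22.

0.22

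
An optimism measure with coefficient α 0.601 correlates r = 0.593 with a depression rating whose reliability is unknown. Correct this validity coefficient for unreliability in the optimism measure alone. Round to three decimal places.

Single correction: r_c = r_obs / √r_xx = 0.593 / √0.601 = 0.593 / 0.7752 ≈ 0.765.

0.765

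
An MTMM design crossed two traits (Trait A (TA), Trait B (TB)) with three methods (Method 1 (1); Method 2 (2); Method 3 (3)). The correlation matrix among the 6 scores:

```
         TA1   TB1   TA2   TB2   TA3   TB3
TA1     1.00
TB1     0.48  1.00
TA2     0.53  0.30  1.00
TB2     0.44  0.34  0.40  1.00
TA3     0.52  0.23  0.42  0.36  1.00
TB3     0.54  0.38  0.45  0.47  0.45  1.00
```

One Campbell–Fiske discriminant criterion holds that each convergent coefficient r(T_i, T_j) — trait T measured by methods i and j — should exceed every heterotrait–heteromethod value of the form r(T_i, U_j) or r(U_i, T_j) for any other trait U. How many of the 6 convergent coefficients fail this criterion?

4

Checking each validity diagonal entry against its comparison values:
TA (methods 1·2): 0.53 vs {0.44, 0.30} → pass.
TA (methods 1·3): 0.52 vs {0.54, 0.23} → fail.
TA (methods 2·3): 0.42 vs {0.45, 0.36} → fail.
TB (methods 1·2): 0.34 vs {0.30, 0.44} → fail.
TB (methods 1·3): 0.38 vs {0.23, 0.54} → fail.
TB (methods 2·3): 0.47 vs {0.36, 0.45} → pass.
4 of 6 fail.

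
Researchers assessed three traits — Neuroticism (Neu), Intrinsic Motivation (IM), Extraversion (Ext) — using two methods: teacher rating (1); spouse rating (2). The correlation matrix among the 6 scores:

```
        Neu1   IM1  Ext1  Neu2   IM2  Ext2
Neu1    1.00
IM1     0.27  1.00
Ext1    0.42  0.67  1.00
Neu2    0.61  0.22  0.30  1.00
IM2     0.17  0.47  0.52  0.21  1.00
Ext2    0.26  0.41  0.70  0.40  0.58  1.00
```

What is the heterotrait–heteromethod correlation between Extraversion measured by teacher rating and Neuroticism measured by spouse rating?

Different traits and methods: r(Ext1, Neu2) = 0.30.

0.30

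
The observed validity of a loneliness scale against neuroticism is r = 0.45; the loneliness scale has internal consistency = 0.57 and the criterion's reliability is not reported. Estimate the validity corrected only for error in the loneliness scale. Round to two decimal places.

0.60

Single correction: r_c = r_obs / √r_xx = 0.45 / √0.57 = 0.45 / 0.7550 ≈ 0.60.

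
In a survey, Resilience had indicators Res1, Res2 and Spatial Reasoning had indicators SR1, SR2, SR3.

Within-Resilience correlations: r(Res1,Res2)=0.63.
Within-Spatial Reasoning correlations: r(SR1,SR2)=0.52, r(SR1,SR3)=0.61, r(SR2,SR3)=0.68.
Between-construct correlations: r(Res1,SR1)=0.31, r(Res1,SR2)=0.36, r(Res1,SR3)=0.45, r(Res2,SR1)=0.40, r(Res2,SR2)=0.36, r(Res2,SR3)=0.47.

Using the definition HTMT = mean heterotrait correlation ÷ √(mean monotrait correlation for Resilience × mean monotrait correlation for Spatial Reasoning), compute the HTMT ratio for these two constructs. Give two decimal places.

Mean between = 2.35/6 = 0.3917.
Mean within-Res = 0.63/1 = 0.6300; mean within-SR = 1.81/3 = 0.6033.
Geometric mean = √(0.6300 × 0.6033) = 0.6165.
HTMT = 0.3917 / 0.6165 = 0.64.

0.64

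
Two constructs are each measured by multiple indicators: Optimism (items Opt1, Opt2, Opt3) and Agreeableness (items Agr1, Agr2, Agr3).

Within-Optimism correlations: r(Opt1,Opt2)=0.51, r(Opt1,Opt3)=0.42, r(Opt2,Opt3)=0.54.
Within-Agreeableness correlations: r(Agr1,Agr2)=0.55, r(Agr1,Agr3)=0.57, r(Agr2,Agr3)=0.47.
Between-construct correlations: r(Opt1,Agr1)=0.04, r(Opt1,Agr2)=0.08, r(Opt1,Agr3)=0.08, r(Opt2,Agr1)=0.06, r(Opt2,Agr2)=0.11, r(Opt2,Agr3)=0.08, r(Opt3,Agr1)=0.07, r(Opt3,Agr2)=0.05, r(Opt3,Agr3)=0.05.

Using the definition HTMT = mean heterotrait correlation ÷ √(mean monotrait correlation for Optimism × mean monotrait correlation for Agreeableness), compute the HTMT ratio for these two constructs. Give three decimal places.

Mean between = 0.62/9 = 0.0689.
Mean within-Opt = 1.47/3 = 0.4900; mean within-Agr = 1.59/3 = 0.5300.
Geometric mean = √(0.4900 × 0.5300) = 0.5096.
HTMT = 0.0689 / 0.5096 = 0.135.

0.135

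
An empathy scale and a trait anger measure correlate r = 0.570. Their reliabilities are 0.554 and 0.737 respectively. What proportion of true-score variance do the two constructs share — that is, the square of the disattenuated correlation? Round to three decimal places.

Disattenuated r = 0.570 / √(0.554 × 0.737) = 0.570 / 0.6390 = 0.8920.
Shared true-score variance = 0.8920² = 0.7957 ≈ 0.796.

0.796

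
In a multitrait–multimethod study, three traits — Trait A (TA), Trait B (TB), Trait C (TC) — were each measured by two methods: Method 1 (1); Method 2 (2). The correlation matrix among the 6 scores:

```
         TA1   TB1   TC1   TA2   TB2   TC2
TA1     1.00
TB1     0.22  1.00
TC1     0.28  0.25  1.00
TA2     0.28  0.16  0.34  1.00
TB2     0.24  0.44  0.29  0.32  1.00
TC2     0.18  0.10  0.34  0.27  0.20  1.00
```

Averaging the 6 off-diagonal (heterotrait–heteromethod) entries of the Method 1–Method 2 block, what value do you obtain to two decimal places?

HTHM values (method 1 × method 2): 0.24, 0.18, 0.16, 0.10, 0.34, 0.29; mean = 1.31/6 = 0.22.

0.22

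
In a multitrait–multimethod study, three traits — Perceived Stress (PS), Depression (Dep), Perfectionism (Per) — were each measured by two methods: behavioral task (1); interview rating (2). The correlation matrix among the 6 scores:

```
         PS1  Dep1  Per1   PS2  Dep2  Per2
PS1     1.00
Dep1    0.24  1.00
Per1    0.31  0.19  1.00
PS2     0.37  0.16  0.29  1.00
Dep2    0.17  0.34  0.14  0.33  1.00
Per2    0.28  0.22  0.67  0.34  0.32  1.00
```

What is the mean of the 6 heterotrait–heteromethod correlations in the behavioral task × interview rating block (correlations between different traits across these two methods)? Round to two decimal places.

0.21

HTHM values (method 1 × method 2): 0.17, 0.28, 0.16, 0.22, 0.29, 0.14; mean = 1.26/6 = 0.21.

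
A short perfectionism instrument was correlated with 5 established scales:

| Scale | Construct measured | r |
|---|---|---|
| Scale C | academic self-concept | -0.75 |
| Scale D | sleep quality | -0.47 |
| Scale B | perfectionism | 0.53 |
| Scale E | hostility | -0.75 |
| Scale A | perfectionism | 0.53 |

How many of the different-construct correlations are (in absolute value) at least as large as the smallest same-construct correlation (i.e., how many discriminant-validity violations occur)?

Convergent (same construct = perfectionism): Scale B, Scale A.
Smallest convergent = 0.53. Discriminant |r|: 0.75, 0.47, 0.75; count ≥ 0.53 → 2.

2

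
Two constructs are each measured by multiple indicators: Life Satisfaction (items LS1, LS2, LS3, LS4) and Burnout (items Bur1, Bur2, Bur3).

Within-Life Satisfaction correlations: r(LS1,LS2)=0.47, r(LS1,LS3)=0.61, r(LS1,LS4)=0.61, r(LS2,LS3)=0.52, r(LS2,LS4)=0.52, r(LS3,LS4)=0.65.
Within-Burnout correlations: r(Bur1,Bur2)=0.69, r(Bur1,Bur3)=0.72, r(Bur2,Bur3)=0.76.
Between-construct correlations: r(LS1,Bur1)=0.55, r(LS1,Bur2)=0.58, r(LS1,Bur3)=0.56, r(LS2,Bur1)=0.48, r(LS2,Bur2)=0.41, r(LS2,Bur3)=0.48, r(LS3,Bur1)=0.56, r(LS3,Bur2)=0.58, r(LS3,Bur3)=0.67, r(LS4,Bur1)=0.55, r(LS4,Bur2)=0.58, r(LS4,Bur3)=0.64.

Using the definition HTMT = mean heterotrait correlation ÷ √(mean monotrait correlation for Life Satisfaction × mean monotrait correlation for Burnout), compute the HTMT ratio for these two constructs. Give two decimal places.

0.87

Mean between = 6.64/12 = 0.5533.
Mean within-LS = 3.38/6 = 0.5633; mean within-Bur = 2.17/3 = 0.7233.
Geometric mean = √(0.5633 × 0.7233) = 0.6383.
HTMT = 0.5533 / 0.6383 = 0.87.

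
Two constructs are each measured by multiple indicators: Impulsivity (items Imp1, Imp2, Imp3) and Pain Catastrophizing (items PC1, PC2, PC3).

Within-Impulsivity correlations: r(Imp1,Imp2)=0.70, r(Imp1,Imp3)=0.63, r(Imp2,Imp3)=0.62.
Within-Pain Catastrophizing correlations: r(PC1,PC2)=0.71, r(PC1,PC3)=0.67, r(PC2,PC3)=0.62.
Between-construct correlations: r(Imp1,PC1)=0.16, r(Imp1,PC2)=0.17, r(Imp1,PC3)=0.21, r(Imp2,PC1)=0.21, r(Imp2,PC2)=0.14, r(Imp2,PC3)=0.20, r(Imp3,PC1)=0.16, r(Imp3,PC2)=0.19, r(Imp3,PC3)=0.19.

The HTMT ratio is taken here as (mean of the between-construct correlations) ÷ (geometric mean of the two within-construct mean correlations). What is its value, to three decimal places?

Mean between = 1.63/9 = 0.1811.
Mean within-Imp = 1.95/3 = 0.6500; mean within-PC = 2.00/3 = 0.6667.
Geometric mean = √(0.6500 × 0.6667) = 0.6583.
HTMT = 0.1811 / 0.6583 = 0.275.

0.275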